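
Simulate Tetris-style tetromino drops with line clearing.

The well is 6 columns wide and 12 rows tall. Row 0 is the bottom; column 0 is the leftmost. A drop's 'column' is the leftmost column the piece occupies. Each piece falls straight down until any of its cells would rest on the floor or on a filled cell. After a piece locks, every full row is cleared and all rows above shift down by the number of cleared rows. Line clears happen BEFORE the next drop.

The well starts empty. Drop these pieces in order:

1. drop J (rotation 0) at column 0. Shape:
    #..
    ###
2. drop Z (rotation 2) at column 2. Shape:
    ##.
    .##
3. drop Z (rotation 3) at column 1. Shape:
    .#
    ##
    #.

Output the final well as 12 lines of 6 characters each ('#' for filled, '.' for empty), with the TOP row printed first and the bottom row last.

Answer: ......
......
......
......
......
......
......
......
..#...
.##...
####..
#####.

Derivation:
Drop 1: J rot0 at col 0 lands with bottom-row=0; cleared 0 line(s) (total 0); column heights now [2 1 1 0 0 0], max=2
Drop 2: Z rot2 at col 2 lands with bottom-row=0; cleared 0 line(s) (total 0); column heights now [2 1 2 2 1 0], max=2
Drop 3: Z rot3 at col 1 lands with bottom-row=1; cleared 0 line(s) (total 0); column heights now [2 3 4 2 1 0], max=4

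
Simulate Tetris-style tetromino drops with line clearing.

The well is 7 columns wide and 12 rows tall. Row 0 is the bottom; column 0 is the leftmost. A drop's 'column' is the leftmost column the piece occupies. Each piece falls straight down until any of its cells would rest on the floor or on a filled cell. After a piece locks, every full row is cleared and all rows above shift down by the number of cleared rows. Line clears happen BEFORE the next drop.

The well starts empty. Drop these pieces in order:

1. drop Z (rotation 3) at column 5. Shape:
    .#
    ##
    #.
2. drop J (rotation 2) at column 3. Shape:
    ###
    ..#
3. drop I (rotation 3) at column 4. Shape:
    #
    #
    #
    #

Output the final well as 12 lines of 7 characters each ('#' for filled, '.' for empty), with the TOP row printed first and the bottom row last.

Drop 1: Z rot3 at col 5 lands with bottom-row=0; cleared 0 line(s) (total 0); column heights now [0 0 0 0 0 2 3], max=3
Drop 2: J rot2 at col 3 lands with bottom-row=2; cleared 0 line(s) (total 0); column heights now [0 0 0 4 4 4 3], max=4
Drop 3: I rot3 at col 4 lands with bottom-row=4; cleared 0 line(s) (total 0); column heights now [0 0 0 4 8 4 3], max=8

Answer: .......
.......
.......
.......
....#..
....#..
....#..
....#..
...###.
.....##
.....##
.....#.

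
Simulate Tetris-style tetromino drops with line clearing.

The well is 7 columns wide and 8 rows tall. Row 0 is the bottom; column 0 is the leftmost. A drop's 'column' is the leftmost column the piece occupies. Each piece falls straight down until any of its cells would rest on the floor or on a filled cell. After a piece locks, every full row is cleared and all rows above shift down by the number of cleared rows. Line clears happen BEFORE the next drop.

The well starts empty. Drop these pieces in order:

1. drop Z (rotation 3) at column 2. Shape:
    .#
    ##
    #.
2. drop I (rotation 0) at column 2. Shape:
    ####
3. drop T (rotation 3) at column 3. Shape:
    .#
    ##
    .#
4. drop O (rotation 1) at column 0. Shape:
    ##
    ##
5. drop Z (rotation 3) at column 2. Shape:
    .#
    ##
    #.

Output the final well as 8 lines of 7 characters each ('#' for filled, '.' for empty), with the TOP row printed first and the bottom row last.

Answer: ...#...
..###..
..###..
....#..
..####.
...#...
####...
###....

Derivation:
Drop 1: Z rot3 at col 2 lands with bottom-row=0; cleared 0 line(s) (total 0); column heights now [0 0 2 3 0 0 0], max=3
Drop 2: I rot0 at col 2 lands with bottom-row=3; cleared 0 line(s) (total 0); column heights now [0 0 4 4 4 4 0], max=4
Drop 3: T rot3 at col 3 lands with bottom-row=4; cleared 0 line(s) (total 0); column heights now [0 0 4 6 7 4 0], max=7
Drop 4: O rot1 at col 0 lands with bottom-row=0; cleared 0 line(s) (total 0); column heights now [2 2 4 6 7 4 0], max=7
Drop 5: Z rot3 at col 2 lands with bottom-row=5; cleared 0 line(s) (total 0); column heights now [2 2 7 8 7 4 0], max=8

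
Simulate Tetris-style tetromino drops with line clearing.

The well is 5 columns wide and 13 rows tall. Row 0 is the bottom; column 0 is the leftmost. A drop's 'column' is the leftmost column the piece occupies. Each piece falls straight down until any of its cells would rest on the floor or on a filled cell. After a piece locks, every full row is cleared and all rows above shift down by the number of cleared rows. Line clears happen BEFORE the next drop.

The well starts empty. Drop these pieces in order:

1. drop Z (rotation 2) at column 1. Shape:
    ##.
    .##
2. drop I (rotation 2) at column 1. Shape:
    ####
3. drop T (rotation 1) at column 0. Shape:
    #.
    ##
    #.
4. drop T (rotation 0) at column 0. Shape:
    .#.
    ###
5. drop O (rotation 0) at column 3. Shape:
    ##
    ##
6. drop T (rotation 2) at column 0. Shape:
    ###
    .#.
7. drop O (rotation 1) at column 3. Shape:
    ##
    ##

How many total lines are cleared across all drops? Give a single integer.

Answer: 2

Derivation:
Drop 1: Z rot2 at col 1 lands with bottom-row=0; cleared 0 line(s) (total 0); column heights now [0 2 2 1 0], max=2
Drop 2: I rot2 at col 1 lands with bottom-row=2; cleared 0 line(s) (total 0); column heights now [0 3 3 3 3], max=3
Drop 3: T rot1 at col 0 lands with bottom-row=2; cleared 1 line(s) (total 1); column heights now [4 3 2 1 0], max=4
Drop 4: T rot0 at col 0 lands with bottom-row=4; cleared 0 line(s) (total 1); column heights now [5 6 5 1 0], max=6
Drop 5: O rot0 at col 3 lands with bottom-row=1; cleared 0 line(s) (total 1); column heights now [5 6 5 3 3], max=6
Drop 6: T rot2 at col 0 lands with bottom-row=6; cleared 0 line(s) (total 1); column heights now [8 8 8 3 3], max=8
Drop 7: O rot1 at col 3 lands with bottom-row=3; cleared 1 line(s) (total 2); column heights now [7 7 7 4 4], max=7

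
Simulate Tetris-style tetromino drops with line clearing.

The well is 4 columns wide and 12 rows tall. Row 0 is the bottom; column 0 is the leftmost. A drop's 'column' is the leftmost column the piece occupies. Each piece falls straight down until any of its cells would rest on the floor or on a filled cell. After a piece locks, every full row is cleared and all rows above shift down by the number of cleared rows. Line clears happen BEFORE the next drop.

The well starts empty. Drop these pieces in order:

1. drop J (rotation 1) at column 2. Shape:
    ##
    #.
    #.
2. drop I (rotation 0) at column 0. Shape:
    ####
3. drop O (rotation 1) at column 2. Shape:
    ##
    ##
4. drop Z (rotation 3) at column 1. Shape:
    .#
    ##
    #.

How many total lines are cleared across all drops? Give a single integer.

Answer: 1

Derivation:
Drop 1: J rot1 at col 2 lands with bottom-row=0; cleared 0 line(s) (total 0); column heights now [0 0 3 3], max=3
Drop 2: I rot0 at col 0 lands with bottom-row=3; cleared 1 line(s) (total 1); column heights now [0 0 3 3], max=3
Drop 3: O rot1 at col 2 lands with bottom-row=3; cleared 0 line(s) (total 1); column heights now [0 0 5 5], max=5
Drop 4: Z rot3 at col 1 lands with bottom-row=4; cleared 0 line(s) (total 1); column heights now [0 6 7 5], max=7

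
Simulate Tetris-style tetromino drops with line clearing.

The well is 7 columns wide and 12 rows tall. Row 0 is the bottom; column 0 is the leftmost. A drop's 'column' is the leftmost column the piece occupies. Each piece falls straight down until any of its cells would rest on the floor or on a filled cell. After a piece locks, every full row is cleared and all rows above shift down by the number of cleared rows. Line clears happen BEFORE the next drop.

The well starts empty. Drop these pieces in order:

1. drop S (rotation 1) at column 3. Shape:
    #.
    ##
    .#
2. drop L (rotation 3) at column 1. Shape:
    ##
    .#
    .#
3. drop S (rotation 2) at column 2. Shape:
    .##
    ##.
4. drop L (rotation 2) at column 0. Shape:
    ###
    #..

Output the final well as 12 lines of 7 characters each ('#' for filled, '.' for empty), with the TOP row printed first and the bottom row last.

Drop 1: S rot1 at col 3 lands with bottom-row=0; cleared 0 line(s) (total 0); column heights now [0 0 0 3 2 0 0], max=3
Drop 2: L rot3 at col 1 lands with bottom-row=0; cleared 0 line(s) (total 0); column heights now [0 3 3 3 2 0 0], max=3
Drop 3: S rot2 at col 2 lands with bottom-row=3; cleared 0 line(s) (total 0); column heights now [0 3 4 5 5 0 0], max=5
Drop 4: L rot2 at col 0 lands with bottom-row=3; cleared 0 line(s) (total 0); column heights now [5 5 5 5 5 0 0], max=5

Answer: .......
.......
.......
.......
.......
.......
.......
#####..
#.##...
.###...
..###..
..#.#..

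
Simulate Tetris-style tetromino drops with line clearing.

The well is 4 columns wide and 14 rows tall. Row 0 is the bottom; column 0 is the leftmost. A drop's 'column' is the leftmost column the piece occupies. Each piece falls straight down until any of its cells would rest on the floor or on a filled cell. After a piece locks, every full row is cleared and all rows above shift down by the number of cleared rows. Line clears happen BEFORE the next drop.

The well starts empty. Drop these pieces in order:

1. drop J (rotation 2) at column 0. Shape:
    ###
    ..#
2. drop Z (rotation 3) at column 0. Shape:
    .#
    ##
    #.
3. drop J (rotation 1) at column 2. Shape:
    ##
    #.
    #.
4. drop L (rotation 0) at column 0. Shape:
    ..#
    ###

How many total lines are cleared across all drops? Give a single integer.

Answer: 0

Derivation:
Drop 1: J rot2 at col 0 lands with bottom-row=0; cleared 0 line(s) (total 0); column heights now [2 2 2 0], max=2
Drop 2: Z rot3 at col 0 lands with bottom-row=2; cleared 0 line(s) (total 0); column heights now [4 5 2 0], max=5
Drop 3: J rot1 at col 2 lands with bottom-row=2; cleared 0 line(s) (total 0); column heights now [4 5 5 5], max=5
Drop 4: L rot0 at col 0 lands with bottom-row=5; cleared 0 line(s) (total 0); column heights now [6 6 7 5], max=7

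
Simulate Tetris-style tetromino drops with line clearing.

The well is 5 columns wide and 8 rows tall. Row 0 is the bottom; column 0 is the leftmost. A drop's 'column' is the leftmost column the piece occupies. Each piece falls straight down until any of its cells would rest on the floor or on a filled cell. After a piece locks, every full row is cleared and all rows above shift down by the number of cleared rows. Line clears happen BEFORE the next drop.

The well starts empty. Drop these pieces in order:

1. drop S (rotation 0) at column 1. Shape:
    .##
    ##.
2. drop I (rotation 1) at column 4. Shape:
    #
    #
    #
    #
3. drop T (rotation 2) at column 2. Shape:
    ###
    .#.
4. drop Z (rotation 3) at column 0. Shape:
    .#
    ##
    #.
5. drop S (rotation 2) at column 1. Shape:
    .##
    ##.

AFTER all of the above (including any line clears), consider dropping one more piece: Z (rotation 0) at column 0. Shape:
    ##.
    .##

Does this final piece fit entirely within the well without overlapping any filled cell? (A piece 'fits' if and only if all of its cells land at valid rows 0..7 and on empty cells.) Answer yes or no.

Answer: yes

Derivation:
Drop 1: S rot0 at col 1 lands with bottom-row=0; cleared 0 line(s) (total 0); column heights now [0 1 2 2 0], max=2
Drop 2: I rot1 at col 4 lands with bottom-row=0; cleared 0 line(s) (total 0); column heights now [0 1 2 2 4], max=4
Drop 3: T rot2 at col 2 lands with bottom-row=3; cleared 0 line(s) (total 0); column heights now [0 1 5 5 5], max=5
Drop 4: Z rot3 at col 0 lands with bottom-row=0; cleared 1 line(s) (total 1); column heights now [1 2 4 4 4], max=4
Drop 5: S rot2 at col 1 lands with bottom-row=4; cleared 0 line(s) (total 1); column heights now [1 5 6 6 4], max=6
Test piece Z rot0 at col 0 (width 3): heights before test = [1 5 6 6 4]; fits = True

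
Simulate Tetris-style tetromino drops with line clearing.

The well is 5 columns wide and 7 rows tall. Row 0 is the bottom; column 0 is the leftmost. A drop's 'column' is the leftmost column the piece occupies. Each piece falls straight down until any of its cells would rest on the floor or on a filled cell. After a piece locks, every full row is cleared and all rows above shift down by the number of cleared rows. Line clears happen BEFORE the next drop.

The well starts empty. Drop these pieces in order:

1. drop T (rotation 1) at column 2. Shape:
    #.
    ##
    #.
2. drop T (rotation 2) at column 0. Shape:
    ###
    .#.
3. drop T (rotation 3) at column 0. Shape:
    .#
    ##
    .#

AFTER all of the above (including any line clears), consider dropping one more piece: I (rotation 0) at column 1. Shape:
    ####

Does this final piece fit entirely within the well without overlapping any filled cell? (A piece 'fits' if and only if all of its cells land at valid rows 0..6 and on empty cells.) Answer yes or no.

Answer: no

Derivation:
Drop 1: T rot1 at col 2 lands with bottom-row=0; cleared 0 line(s) (total 0); column heights now [0 0 3 2 0], max=3
Drop 2: T rot2 at col 0 lands with bottom-row=2; cleared 0 line(s) (total 0); column heights now [4 4 4 2 0], max=4
Drop 3: T rot3 at col 0 lands with bottom-row=4; cleared 0 line(s) (total 0); column heights now [6 7 4 2 0], max=7
Test piece I rot0 at col 1 (width 4): heights before test = [6 7 4 2 0]; fits = False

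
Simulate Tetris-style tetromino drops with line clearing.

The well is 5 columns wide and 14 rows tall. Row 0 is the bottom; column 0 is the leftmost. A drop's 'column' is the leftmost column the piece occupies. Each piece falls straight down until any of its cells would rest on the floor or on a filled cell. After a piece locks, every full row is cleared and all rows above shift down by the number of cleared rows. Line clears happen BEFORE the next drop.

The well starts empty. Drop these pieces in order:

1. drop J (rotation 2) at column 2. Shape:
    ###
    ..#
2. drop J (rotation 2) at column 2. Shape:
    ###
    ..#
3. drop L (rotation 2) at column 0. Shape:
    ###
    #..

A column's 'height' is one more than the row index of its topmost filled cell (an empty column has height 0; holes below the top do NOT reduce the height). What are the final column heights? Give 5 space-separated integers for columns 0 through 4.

Drop 1: J rot2 at col 2 lands with bottom-row=0; cleared 0 line(s) (total 0); column heights now [0 0 2 2 2], max=2
Drop 2: J rot2 at col 2 lands with bottom-row=2; cleared 0 line(s) (total 0); column heights now [0 0 4 4 4], max=4
Drop 3: L rot2 at col 0 lands with bottom-row=3; cleared 0 line(s) (total 0); column heights now [5 5 5 4 4], max=5

Answer: 5 5 5 4 4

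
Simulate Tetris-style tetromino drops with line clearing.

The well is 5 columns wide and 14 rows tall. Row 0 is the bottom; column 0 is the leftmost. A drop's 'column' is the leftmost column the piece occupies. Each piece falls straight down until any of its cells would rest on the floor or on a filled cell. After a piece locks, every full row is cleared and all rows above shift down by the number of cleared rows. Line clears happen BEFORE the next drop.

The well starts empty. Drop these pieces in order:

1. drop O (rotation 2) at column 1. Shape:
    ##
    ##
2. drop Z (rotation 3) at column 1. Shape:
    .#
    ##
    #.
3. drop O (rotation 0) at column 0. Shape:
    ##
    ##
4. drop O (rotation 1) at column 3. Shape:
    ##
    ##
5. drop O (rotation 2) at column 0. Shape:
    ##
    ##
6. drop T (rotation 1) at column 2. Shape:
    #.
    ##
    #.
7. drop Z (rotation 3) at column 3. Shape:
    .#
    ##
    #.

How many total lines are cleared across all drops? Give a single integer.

Drop 1: O rot2 at col 1 lands with bottom-row=0; cleared 0 line(s) (total 0); column heights now [0 2 2 0 0], max=2
Drop 2: Z rot3 at col 1 lands with bottom-row=2; cleared 0 line(s) (total 0); column heights now [0 4 5 0 0], max=5
Drop 3: O rot0 at col 0 lands with bottom-row=4; cleared 0 line(s) (total 0); column heights now [6 6 5 0 0], max=6
Drop 4: O rot1 at col 3 lands with bottom-row=0; cleared 0 line(s) (total 0); column heights now [6 6 5 2 2], max=6
Drop 5: O rot2 at col 0 lands with bottom-row=6; cleared 0 line(s) (total 0); column heights now [8 8 5 2 2], max=8
Drop 6: T rot1 at col 2 lands with bottom-row=5; cleared 0 line(s) (total 0); column heights now [8 8 8 7 2], max=8
Drop 7: Z rot3 at col 3 lands with bottom-row=7; cleared 0 line(s) (total 0); column heights now [8 8 8 9 10], max=10

Answer: 0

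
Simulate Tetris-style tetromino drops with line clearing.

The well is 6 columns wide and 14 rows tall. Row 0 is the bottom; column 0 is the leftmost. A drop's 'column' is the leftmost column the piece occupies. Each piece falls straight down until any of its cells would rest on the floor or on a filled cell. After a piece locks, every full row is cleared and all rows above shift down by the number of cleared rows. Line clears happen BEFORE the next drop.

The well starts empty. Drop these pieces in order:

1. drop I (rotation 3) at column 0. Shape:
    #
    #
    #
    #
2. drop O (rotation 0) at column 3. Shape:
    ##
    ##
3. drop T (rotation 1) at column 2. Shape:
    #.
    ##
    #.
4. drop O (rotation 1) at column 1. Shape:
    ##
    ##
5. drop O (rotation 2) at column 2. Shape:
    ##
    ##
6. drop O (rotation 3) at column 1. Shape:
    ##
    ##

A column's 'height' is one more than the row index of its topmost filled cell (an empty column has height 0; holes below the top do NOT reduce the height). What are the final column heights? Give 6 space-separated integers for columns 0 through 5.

Answer: 4 10 10 8 2 0

Derivation:
Drop 1: I rot3 at col 0 lands with bottom-row=0; cleared 0 line(s) (total 0); column heights now [4 0 0 0 0 0], max=4
Drop 2: O rot0 at col 3 lands with bottom-row=0; cleared 0 line(s) (total 0); column heights now [4 0 0 2 2 0], max=4
Drop 3: T rot1 at col 2 lands with bottom-row=1; cleared 0 line(s) (total 0); column heights now [4 0 4 3 2 0], max=4
Drop 4: O rot1 at col 1 lands with bottom-row=4; cleared 0 line(s) (total 0); column heights now [4 6 6 3 2 0], max=6
Drop 5: O rot2 at col 2 lands with bottom-row=6; cleared 0 line(s) (total 0); column heights now [4 6 8 8 2 0], max=8
Drop 6: O rot3 at col 1 lands with bottom-row=8; cleared 0 line(s) (total 0); column heights now [4 10 10 8 2 0], max=10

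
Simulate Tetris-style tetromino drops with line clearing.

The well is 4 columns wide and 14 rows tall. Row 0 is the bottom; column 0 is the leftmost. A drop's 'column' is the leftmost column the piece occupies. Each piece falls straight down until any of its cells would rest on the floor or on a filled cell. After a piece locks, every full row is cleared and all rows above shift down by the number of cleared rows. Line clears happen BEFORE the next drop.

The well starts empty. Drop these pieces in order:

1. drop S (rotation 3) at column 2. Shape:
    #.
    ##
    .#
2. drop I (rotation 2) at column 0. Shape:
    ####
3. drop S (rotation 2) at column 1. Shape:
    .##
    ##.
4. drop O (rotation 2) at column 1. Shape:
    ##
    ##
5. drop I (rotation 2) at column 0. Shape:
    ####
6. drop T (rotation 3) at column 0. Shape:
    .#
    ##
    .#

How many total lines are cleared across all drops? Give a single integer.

Answer: 2

Derivation:
Drop 1: S rot3 at col 2 lands with bottom-row=0; cleared 0 line(s) (total 0); column heights now [0 0 3 2], max=3
Drop 2: I rot2 at col 0 lands with bottom-row=3; cleared 1 line(s) (total 1); column heights now [0 0 3 2], max=3
Drop 3: S rot2 at col 1 lands with bottom-row=3; cleared 0 line(s) (total 1); column heights now [0 4 5 5], max=5
Drop 4: O rot2 at col 1 lands with bottom-row=5; cleared 0 line(s) (total 1); column heights now [0 7 7 5], max=7
Drop 5: I rot2 at col 0 lands with bottom-row=7; cleared 1 line(s) (total 2); column heights now [0 7 7 5], max=7
Drop 6: T rot3 at col 0 lands with bottom-row=7; cleared 0 line(s) (total 2); column heights now [9 10 7 5], max=10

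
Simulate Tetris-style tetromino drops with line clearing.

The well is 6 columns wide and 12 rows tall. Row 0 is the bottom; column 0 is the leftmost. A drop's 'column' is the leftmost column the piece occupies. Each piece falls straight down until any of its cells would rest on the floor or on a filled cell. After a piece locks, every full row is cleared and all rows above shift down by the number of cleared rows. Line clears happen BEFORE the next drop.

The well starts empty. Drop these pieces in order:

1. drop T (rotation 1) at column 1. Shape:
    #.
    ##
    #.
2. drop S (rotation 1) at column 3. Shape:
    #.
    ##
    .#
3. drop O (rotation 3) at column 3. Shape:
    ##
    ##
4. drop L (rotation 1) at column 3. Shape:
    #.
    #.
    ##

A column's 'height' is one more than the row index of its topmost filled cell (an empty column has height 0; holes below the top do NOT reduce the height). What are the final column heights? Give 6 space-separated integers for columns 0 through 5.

Drop 1: T rot1 at col 1 lands with bottom-row=0; cleared 0 line(s) (total 0); column heights now [0 3 2 0 0 0], max=3
Drop 2: S rot1 at col 3 lands with bottom-row=0; cleared 0 line(s) (total 0); column heights now [0 3 2 3 2 0], max=3
Drop 3: O rot3 at col 3 lands with bottom-row=3; cleared 0 line(s) (total 0); column heights now [0 3 2 5 5 0], max=5
Drop 4: L rot1 at col 3 lands with bottom-row=5; cleared 0 line(s) (total 0); column heights now [0 3 2 8 6 0], max=8

Answer: 0 3 2 8 6 0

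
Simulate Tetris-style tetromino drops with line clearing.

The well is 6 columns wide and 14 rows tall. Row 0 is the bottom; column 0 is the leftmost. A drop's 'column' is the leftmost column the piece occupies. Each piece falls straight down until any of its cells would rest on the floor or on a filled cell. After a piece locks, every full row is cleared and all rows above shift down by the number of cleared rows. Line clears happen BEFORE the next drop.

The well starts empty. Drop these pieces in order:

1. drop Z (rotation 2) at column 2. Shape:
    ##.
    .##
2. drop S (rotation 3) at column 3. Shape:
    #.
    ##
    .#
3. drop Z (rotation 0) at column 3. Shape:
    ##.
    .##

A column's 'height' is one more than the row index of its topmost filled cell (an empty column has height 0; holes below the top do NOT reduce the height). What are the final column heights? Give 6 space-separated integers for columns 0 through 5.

Answer: 0 0 2 5 5 4

Derivation:
Drop 1: Z rot2 at col 2 lands with bottom-row=0; cleared 0 line(s) (total 0); column heights now [0 0 2 2 1 0], max=2
Drop 2: S rot3 at col 3 lands with bottom-row=1; cleared 0 line(s) (total 0); column heights now [0 0 2 4 3 0], max=4
Drop 3: Z rot0 at col 3 lands with bottom-row=3; cleared 0 line(s) (total 0); column heights now [0 0 2 5 5 4], max=5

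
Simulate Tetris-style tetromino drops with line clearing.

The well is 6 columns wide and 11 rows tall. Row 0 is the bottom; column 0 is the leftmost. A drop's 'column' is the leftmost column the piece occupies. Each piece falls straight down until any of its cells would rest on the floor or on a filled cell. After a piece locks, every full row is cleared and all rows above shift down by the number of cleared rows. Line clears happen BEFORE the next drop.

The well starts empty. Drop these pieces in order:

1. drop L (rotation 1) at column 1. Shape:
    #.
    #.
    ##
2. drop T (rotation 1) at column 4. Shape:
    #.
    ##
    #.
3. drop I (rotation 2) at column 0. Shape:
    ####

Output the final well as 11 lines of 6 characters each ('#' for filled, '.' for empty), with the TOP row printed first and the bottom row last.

Answer: ......
......
......
......
......
......
......
####..
.#..#.
.#..##
.##.#.

Derivation:
Drop 1: L rot1 at col 1 lands with bottom-row=0; cleared 0 line(s) (total 0); column heights now [0 3 1 0 0 0], max=3
Drop 2: T rot1 at col 4 lands with bottom-row=0; cleared 0 line(s) (total 0); column heights now [0 3 1 0 3 2], max=3
Drop 3: I rot2 at col 0 lands with bottom-row=3; cleared 0 line(s) (total 0); column heights now [4 4 4 4 3 2], max=4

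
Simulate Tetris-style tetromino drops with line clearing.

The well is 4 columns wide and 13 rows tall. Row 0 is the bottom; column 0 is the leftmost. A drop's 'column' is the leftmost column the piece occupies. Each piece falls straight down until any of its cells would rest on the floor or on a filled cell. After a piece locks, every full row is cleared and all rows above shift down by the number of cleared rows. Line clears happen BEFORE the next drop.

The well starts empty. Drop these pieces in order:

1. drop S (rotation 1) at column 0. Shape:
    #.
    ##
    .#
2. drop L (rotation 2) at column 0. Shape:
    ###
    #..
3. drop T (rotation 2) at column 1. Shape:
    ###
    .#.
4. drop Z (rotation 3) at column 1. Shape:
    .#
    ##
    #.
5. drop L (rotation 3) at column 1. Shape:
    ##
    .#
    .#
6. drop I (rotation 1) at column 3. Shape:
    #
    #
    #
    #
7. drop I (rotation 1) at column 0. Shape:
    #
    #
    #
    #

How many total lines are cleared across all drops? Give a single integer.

Drop 1: S rot1 at col 0 lands with bottom-row=0; cleared 0 line(s) (total 0); column heights now [3 2 0 0], max=3
Drop 2: L rot2 at col 0 lands with bottom-row=3; cleared 0 line(s) (total 0); column heights now [5 5 5 0], max=5
Drop 3: T rot2 at col 1 lands with bottom-row=5; cleared 0 line(s) (total 0); column heights now [5 7 7 7], max=7
Drop 4: Z rot3 at col 1 lands with bottom-row=7; cleared 0 line(s) (total 0); column heights now [5 9 10 7], max=10
Drop 5: L rot3 at col 1 lands with bottom-row=10; cleared 0 line(s) (total 0); column heights now [5 13 13 7], max=13
Drop 6: I rot1 at col 3 lands with bottom-row=7; cleared 0 line(s) (total 0); column heights now [5 13 13 11], max=13
Drop 7: I rot1 at col 0 lands with bottom-row=5; cleared 2 line(s) (total 2); column heights now [7 11 11 9], max=11

Answer: 2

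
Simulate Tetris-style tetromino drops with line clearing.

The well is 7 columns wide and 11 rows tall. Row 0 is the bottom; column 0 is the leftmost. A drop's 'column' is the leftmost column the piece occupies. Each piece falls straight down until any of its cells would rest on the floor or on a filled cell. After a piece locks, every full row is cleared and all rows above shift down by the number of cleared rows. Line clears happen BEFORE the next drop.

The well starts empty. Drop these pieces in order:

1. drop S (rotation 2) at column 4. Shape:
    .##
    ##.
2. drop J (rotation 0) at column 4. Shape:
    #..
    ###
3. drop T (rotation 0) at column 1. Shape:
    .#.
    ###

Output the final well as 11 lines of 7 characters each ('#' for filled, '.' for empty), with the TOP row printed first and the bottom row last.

Drop 1: S rot2 at col 4 lands with bottom-row=0; cleared 0 line(s) (total 0); column heights now [0 0 0 0 1 2 2], max=2
Drop 2: J rot0 at col 4 lands with bottom-row=2; cleared 0 line(s) (total 0); column heights now [0 0 0 0 4 3 3], max=4
Drop 3: T rot0 at col 1 lands with bottom-row=0; cleared 0 line(s) (total 0); column heights now [0 1 2 1 4 3 3], max=4

Answer: .......
.......
.......
.......
.......
.......
.......
....#..
....###
..#..##
.#####.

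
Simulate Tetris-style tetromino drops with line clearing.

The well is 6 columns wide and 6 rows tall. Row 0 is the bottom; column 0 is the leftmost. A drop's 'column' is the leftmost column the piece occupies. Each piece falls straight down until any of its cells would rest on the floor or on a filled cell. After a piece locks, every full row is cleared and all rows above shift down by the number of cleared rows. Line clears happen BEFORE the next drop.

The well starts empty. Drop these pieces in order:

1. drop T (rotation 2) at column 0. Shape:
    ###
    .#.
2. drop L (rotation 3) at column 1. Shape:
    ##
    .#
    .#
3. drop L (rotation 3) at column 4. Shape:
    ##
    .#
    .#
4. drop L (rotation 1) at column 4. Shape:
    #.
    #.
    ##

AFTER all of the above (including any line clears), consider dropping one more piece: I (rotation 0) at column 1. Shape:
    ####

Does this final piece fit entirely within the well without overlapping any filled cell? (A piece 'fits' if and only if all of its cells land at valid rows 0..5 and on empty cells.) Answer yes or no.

Drop 1: T rot2 at col 0 lands with bottom-row=0; cleared 0 line(s) (total 0); column heights now [2 2 2 0 0 0], max=2
Drop 2: L rot3 at col 1 lands with bottom-row=2; cleared 0 line(s) (total 0); column heights now [2 5 5 0 0 0], max=5
Drop 3: L rot3 at col 4 lands with bottom-row=0; cleared 0 line(s) (total 0); column heights now [2 5 5 0 3 3], max=5
Drop 4: L rot1 at col 4 lands with bottom-row=3; cleared 0 line(s) (total 0); column heights now [2 5 5 0 6 4], max=6
Test piece I rot0 at col 1 (width 4): heights before test = [2 5 5 0 6 4]; fits = False

Answer: no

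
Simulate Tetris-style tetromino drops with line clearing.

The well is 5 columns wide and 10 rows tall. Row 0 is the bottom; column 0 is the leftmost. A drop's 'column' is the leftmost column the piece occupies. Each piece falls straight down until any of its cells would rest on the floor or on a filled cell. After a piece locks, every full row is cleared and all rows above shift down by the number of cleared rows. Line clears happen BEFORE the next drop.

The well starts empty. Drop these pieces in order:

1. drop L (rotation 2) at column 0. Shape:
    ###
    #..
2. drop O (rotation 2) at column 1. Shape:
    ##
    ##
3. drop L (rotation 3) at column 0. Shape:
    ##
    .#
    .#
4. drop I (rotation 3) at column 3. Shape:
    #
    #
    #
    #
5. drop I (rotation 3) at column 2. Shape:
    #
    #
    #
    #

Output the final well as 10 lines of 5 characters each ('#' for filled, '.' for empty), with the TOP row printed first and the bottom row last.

Answer: .....
.....
..#..
###..
.##..
.##..
.###.
.###.
####.
#..#.

Derivation:
Drop 1: L rot2 at col 0 lands with bottom-row=0; cleared 0 line(s) (total 0); column heights now [2 2 2 0 0], max=2
Drop 2: O rot2 at col 1 lands with bottom-row=2; cleared 0 line(s) (total 0); column heights now [2 4 4 0 0], max=4
Drop 3: L rot3 at col 0 lands with bottom-row=4; cleared 0 line(s) (total 0); column heights now [7 7 4 0 0], max=7
Drop 4: I rot3 at col 3 lands with bottom-row=0; cleared 0 line(s) (total 0); column heights now [7 7 4 4 0], max=7
Drop 5: I rot3 at col 2 lands with bottom-row=4; cleared 0 line(s) (total 0); column heights now [7 7 8 4 0], max=8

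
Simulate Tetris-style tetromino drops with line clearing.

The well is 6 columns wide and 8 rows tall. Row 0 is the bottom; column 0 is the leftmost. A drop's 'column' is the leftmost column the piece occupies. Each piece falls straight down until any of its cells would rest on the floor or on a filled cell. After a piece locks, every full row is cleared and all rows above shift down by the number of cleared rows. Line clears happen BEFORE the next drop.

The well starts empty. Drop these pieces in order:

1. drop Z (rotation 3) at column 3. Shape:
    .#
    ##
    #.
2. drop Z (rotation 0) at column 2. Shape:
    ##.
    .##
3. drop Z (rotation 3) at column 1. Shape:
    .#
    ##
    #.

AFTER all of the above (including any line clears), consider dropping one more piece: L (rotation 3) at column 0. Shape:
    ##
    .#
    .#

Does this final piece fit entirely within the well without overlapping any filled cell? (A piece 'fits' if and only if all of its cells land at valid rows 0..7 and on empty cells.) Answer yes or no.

Answer: no

Derivation:
Drop 1: Z rot3 at col 3 lands with bottom-row=0; cleared 0 line(s) (total 0); column heights now [0 0 0 2 3 0], max=3
Drop 2: Z rot0 at col 2 lands with bottom-row=3; cleared 0 line(s) (total 0); column heights now [0 0 5 5 4 0], max=5
Drop 3: Z rot3 at col 1 lands with bottom-row=4; cleared 0 line(s) (total 0); column heights now [0 6 7 5 4 0], max=7
Test piece L rot3 at col 0 (width 2): heights before test = [0 6 7 5 4 0]; fits = False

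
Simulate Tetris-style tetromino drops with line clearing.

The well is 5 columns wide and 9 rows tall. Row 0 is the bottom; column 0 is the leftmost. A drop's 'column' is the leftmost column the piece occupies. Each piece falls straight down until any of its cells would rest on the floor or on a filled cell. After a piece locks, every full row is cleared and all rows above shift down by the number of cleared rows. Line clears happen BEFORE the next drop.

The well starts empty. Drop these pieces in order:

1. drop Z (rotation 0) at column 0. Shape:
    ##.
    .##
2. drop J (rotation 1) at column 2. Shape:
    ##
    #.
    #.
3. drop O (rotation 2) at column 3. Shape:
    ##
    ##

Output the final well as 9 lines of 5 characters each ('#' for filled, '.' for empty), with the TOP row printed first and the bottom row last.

Drop 1: Z rot0 at col 0 lands with bottom-row=0; cleared 0 line(s) (total 0); column heights now [2 2 1 0 0], max=2
Drop 2: J rot1 at col 2 lands with bottom-row=1; cleared 0 line(s) (total 0); column heights now [2 2 4 4 0], max=4
Drop 3: O rot2 at col 3 lands with bottom-row=4; cleared 0 line(s) (total 0); column heights now [2 2 4 6 6], max=6

Answer: .....
.....
.....
...##
...##
..##.
..#..
###..
.##..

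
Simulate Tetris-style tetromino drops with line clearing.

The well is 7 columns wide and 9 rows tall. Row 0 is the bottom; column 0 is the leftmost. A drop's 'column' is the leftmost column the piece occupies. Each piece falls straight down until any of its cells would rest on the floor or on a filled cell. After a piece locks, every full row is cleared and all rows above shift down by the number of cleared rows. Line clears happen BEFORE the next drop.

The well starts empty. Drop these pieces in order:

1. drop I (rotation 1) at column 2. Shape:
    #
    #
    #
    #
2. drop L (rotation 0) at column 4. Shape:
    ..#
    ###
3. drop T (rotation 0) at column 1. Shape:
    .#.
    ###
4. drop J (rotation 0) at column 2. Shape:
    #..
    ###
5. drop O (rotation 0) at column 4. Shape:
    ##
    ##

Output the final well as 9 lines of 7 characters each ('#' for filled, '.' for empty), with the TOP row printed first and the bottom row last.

Answer: ....##.
..#.##.
..###..
..#....
.###...
..#....
..#....
..#...#
..#.###

Derivation:
Drop 1: I rot1 at col 2 lands with bottom-row=0; cleared 0 line(s) (total 0); column heights now [0 0 4 0 0 0 0], max=4
Drop 2: L rot0 at col 4 lands with bottom-row=0; cleared 0 line(s) (total 0); column heights now [0 0 4 0 1 1 2], max=4
Drop 3: T rot0 at col 1 lands with bottom-row=4; cleared 0 line(s) (total 0); column heights now [0 5 6 5 1 1 2], max=6
Drop 4: J rot0 at col 2 lands with bottom-row=6; cleared 0 line(s) (total 0); column heights now [0 5 8 7 7 1 2], max=8
Drop 5: O rot0 at col 4 lands with bottom-row=7; cleared 0 line(s) (total 0); column heights now [0 5 8 7 9 9 2], max=9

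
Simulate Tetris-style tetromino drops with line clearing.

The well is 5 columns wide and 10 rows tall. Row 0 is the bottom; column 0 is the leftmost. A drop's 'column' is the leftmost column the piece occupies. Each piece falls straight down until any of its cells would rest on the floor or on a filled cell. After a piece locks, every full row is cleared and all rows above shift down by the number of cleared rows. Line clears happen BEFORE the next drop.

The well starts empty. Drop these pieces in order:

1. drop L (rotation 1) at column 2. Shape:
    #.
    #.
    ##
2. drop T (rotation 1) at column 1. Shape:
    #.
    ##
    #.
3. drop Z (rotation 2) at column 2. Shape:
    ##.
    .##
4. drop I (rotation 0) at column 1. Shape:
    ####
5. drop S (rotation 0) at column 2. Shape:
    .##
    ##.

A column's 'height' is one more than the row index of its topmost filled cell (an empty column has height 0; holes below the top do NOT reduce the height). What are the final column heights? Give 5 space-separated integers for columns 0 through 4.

Answer: 0 6 7 8 8

Derivation:
Drop 1: L rot1 at col 2 lands with bottom-row=0; cleared 0 line(s) (total 0); column heights now [0 0 3 1 0], max=3
Drop 2: T rot1 at col 1 lands with bottom-row=2; cleared 0 line(s) (total 0); column heights now [0 5 4 1 0], max=5
Drop 3: Z rot2 at col 2 lands with bottom-row=3; cleared 0 line(s) (total 0); column heights now [0 5 5 5 4], max=5
Drop 4: I rot0 at col 1 lands with bottom-row=5; cleared 0 line(s) (total 0); column heights now [0 6 6 6 6], max=6
Drop 5: S rot0 at col 2 lands with bottom-row=6; cleared 0 line(s) (total 0); column heights now [0 6 7 8 8], max=8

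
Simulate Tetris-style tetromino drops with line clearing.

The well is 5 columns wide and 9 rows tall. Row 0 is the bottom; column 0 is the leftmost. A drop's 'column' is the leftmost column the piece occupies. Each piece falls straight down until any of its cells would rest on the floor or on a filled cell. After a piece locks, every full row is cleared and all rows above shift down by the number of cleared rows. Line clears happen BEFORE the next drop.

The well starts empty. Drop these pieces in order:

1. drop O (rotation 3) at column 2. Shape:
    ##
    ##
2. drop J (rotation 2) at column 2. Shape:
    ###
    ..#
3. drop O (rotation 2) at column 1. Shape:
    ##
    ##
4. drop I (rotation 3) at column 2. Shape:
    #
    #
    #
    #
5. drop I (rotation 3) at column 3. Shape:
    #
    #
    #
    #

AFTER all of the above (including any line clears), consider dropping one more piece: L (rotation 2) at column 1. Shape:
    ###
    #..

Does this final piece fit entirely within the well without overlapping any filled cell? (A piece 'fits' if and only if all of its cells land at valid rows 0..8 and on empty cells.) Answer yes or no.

Answer: no

Derivation:
Drop 1: O rot3 at col 2 lands with bottom-row=0; cleared 0 line(s) (total 0); column heights now [0 0 2 2 0], max=2
Drop 2: J rot2 at col 2 lands with bottom-row=1; cleared 0 line(s) (total 0); column heights now [0 0 3 3 3], max=3
Drop 3: O rot2 at col 1 lands with bottom-row=3; cleared 0 line(s) (total 0); column heights now [0 5 5 3 3], max=5
Drop 4: I rot3 at col 2 lands with bottom-row=5; cleared 0 line(s) (total 0); column heights now [0 5 9 3 3], max=9
Drop 5: I rot3 at col 3 lands with bottom-row=3; cleared 0 line(s) (total 0); column heights now [0 5 9 7 3], max=9
Test piece L rot2 at col 1 (width 3): heights before test = [0 5 9 7 3]; fits = False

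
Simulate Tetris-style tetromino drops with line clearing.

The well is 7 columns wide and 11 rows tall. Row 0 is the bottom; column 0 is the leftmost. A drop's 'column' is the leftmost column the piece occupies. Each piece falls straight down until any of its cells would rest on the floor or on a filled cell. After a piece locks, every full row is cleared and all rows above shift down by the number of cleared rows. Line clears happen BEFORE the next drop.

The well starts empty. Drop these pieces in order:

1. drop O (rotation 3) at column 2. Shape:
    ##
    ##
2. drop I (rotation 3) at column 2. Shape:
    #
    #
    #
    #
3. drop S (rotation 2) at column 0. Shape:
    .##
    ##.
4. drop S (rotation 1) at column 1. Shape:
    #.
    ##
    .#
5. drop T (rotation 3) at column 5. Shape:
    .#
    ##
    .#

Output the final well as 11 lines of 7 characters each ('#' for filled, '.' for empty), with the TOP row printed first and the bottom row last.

Drop 1: O rot3 at col 2 lands with bottom-row=0; cleared 0 line(s) (total 0); column heights now [0 0 2 2 0 0 0], max=2
Drop 2: I rot3 at col 2 lands with bottom-row=2; cleared 0 line(s) (total 0); column heights now [0 0 6 2 0 0 0], max=6
Drop 3: S rot2 at col 0 lands with bottom-row=5; cleared 0 line(s) (total 0); column heights now [6 7 7 2 0 0 0], max=7
Drop 4: S rot1 at col 1 lands with bottom-row=7; cleared 0 line(s) (total 0); column heights now [6 10 9 2 0 0 0], max=10
Drop 5: T rot3 at col 5 lands with bottom-row=0; cleared 0 line(s) (total 0); column heights now [6 10 9 2 0 2 3], max=10

Answer: .......
.#.....
.##....
..#....
.##....
###....
..#....
..#....
..#...#
..##.##
..##..#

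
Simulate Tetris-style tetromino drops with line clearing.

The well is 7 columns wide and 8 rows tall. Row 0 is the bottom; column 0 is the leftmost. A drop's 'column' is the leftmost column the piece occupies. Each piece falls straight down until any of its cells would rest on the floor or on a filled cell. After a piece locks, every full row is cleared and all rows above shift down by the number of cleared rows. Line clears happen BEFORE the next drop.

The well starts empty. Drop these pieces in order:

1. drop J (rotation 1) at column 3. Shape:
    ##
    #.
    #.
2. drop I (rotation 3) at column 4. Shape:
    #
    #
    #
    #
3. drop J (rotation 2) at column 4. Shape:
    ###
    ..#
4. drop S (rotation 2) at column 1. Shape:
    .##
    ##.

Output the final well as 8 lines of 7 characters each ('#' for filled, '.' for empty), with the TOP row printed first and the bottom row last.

Answer: ....###
....#.#
....#..
....#..
..###..
.####..
...#...
...#...

Derivation:
Drop 1: J rot1 at col 3 lands with bottom-row=0; cleared 0 line(s) (total 0); column heights now [0 0 0 3 3 0 0], max=3
Drop 2: I rot3 at col 4 lands with bottom-row=3; cleared 0 line(s) (total 0); column heights now [0 0 0 3 7 0 0], max=7
Drop 3: J rot2 at col 4 lands with bottom-row=6; cleared 0 line(s) (total 0); column heights now [0 0 0 3 8 8 8], max=8
Drop 4: S rot2 at col 1 lands with bottom-row=2; cleared 0 line(s) (total 0); column heights now [0 3 4 4 8 8 8], max=8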